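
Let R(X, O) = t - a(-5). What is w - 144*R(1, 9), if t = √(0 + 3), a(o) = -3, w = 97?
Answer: -335 - 144*√3 ≈ -584.42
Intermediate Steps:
t = √3 ≈ 1.7320
R(X, O) = 3 + √3 (R(X, O) = √3 - 1*(-3) = √3 + 3 = 3 + √3)
w - 144*R(1, 9) = 97 - 144*(3 + √3) = 97 + (-432 - 144*√3) = -335 - 144*√3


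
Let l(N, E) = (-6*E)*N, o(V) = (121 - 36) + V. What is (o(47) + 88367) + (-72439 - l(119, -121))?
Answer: -70334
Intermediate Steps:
o(V) = 85 + V
l(N, E) = -6*E*N
(o(47) + 88367) + (-72439 - l(119, -121)) = ((85 + 47) + 88367) + (-72439 - (-6)*(-121)*119) = (132 + 88367) + (-72439 - 1*86394) = 88499 + (-72439 - 86394) = 88499 - 158833 = -70334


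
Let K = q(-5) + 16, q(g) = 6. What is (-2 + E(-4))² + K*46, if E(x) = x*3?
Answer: 1208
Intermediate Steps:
E(x) = 3*x
K = 22 (K = 6 + 16 = 22)
(-2 + E(-4))² + K*46 = (-2 + 3*(-4))² + 22*46 = (-2 - 12)² + 1012 = (-14)² + 1012 = 196 + 1012 = 1208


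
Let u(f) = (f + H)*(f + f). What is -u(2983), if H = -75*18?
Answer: -9742478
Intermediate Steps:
H = -1350
u(f) = 2*f*(-1350 + f) (u(f) = (f - 1350)*(f + f) = (-1350 + f)*(2*f) = 2*f*(-1350 + f))
-u(2983) = -2*2983*(-1350 + 2983) = -2*2983*1633 = -1*9742478 = -9742478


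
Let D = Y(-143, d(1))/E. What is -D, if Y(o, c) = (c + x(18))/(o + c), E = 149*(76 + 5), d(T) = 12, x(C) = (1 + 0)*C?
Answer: 10/527013 ≈ 1.8975e-5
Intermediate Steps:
x(C) = C (x(C) = 1*C = C)
E = 12069 (E = 149*81 = 12069)
Y(o, c) = (18 + c)/(c + o) (Y(o, c) = (c + 18)/(o + c) = (18 + c)/(c + o))
D = -10/527013 (D = ((18 + 12)/(12 - 143))/12069 = (30/(-131))*(1/12069) = -1/131*30*(1/12069) = -30/131*1/12069 = -10/527013 ≈ -1.8975e-5)
-D = -1*(-10/527013) = 10/527013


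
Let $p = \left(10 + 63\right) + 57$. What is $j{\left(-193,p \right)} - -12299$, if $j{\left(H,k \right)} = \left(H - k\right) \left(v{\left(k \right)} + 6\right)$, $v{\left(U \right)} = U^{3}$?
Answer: $-709620639$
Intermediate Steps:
$p = 130$ ($p = 73 + 57 = 130$)
$j{\left(H,k \right)} = \left(6 + k^{3}\right) \left(H - k\right)$ ($j{\left(H,k \right)} = \left(H - k\right) \left(k^{3} + 6\right) = \left(H - k\right) \left(6 + k^{3}\right) = \left(6 + k^{3}\right) \left(H - k\right)$)
$j{\left(-193,p \right)} - -12299 = \left(- 130^{4} - 780 + 6 \left(-193\right) - 193 \cdot 130^{3}\right) - -12299 = \left(\left(-1\right) 285610000 - 780 - 1158 - 424021000\right) + 12299 = \left(-285610000 - 780 - 1158 - 424021000\right) + 12299 = -709632938 + 12299 = -709620639$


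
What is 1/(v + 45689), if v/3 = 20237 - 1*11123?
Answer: 1/73031 ≈ 1.3693e-5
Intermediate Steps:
v = 27342 (v = 3*(20237 - 1*11123) = 3*(20237 - 11123) = 3*9114 = 27342)
1/(v + 45689) = 1/(27342 + 45689) = 1/73031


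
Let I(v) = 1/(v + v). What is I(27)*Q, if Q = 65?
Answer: 65/54 ≈ 1.2037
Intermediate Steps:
I(v) = 1/(2*v)
I(27)*Q = ((1/2)/27)*65 = ((1/2)*(1/27))*65 = (1/54)*65 = 65/54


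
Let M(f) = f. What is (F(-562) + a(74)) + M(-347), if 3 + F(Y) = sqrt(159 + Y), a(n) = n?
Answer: -276 + I*sqrt(403) ≈ -276.0 + 20.075*I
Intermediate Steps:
F(Y) = -3 + sqrt(159 + Y)
(F(-562) + a(74)) + M(-347) = ((-3 + sqrt(159 - 562)) + 74) - 347 = ((-3 + sqrt(-403)) + 74) - 347 = ((-3 + I*sqrt(403)) + 74) - 347 = (71 + I*sqrt(403)) - 347 = -276 + I*sqrt(403)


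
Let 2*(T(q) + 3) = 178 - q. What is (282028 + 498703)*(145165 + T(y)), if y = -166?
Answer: 113466759154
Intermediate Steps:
T(q) = 86 - q/2 (T(q) = -3 + (178 - q)/2 = -3 + (89 - q/2) = 86 - q/2)
(282028 + 498703)*(145165 + T(y)) = (282028 + 498703)*(145165 + (86 - 1/2*(-166))) = 780731*(145165 + (86 + 83)) = 780731*(145165 + 169) = 780731*145334 = 113466759154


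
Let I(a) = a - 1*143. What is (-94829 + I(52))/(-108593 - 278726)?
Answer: 94920/387319 ≈ 0.24507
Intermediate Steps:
I(a) = -143 + a (I(a) = a - 143 = -143 + a)
(-94829 + I(52))/(-108593 - 278726) = (-94829 + (-143 + 52))/(-108593 - 278726) = (-94829 - 91)/(-387319) = -94920*(-1/387319) = 94920/387319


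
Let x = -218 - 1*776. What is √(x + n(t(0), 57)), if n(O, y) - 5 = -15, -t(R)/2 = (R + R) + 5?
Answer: 2*I*√251 ≈ 31.686*I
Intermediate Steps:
t(R) = -10 - 4*R (t(R) = -2*((R + R) + 5) = -2*(2*R + 5) = -2*(5 + 2*R) = -10 - 4*R)
n(O, y) = -10 (n(O, y) = 5 - 15 = -10)
x = -994 (x = -218 - 776 = -994)
√(x + n(t(0), 57)) = √(-994 - 10) = √(-1004) = 2*I*√251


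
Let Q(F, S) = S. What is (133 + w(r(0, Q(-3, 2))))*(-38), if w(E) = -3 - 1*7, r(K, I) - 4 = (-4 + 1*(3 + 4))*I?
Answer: -4674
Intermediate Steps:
r(K, I) = 4 + 3*I (r(K, I) = 4 + (-4 + 1*(3 + 4))*I = 4 + (-4 + 1*7)*I = 4 + (-4 + 7)*I = 4 + 3*I)
w(E) = -10 (w(E) = -3 - 7 = -10)
(133 + w(r(0, Q(-3, 2))))*(-38) = (133 - 10)*(-38) = 123*(-38) = -4674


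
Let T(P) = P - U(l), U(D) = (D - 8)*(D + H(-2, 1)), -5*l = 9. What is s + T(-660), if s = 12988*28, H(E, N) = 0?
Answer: 9074659/25 ≈ 3.6299e+5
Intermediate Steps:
l = -9/5 (l = -1/5*9 = -9/5 ≈ -1.8000)
U(D) = D*(-8 + D) (U(D) = (D - 8)*(D + 0) = (-8 + D)*D = D*(-8 + D))
T(P) = -441/25 + P (T(P) = P - (-9)*(-8 - 9/5)/5 = P - (-9)*(-49)/(5*5) = P - 1*441/25 = P - 441/25 = -441/25 + P)
s = 363664
s + T(-660) = 363664 + (-441/25 - 660) = 363664 - 16941/25 = 9074659/25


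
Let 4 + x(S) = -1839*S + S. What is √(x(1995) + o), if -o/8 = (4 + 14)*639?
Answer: I*√3758830 ≈ 1938.8*I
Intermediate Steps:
o = -92016 (o = -8*(4 + 14)*639 = -144*639 = -8*11502 = -92016)
x(S) = -4 - 1838*S (x(S) = -4 + (-1839*S + S) = -4 - 1838*S)
√(x(1995) + o) = √((-4 - 1838*1995) - 92016) = √((-4 - 3666810) - 92016) = √(-3666814 - 92016) = √(-3758830) = I*√3758830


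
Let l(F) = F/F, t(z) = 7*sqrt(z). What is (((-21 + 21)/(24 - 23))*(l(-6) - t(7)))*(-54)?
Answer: 0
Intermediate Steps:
l(F) = 1
(((-21 + 21)/(24 - 23))*(l(-6) - t(7)))*(-54) = (((-21 + 21)/(24 - 23))*(1 - 7*sqrt(7)))*(-54) = ((0/1)*(1 - 7*sqrt(7)))*(-54) = ((0*1)*(1 - 7*sqrt(7)))*(-54) = (0*(1 - 7*sqrt(7)))*(-54) = 0*(-54) = 0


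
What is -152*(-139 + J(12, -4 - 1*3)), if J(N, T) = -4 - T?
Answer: 20672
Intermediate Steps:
-152*(-139 + J(12, -4 - 1*3)) = -152*(-139 + (-4 - (-4 - 1*3))) = -152*(-139 + (-4 - (-4 - 3))) = -152*(-139 + (-4 - 1*(-7))) = -152*(-139 + (-4 + 7)) = -152*(-139 + 3) = -152*(-136) = 20672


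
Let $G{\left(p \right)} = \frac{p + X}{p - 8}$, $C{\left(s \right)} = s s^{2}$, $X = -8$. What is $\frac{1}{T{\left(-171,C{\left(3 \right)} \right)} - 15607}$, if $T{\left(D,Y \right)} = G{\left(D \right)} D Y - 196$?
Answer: $- \frac{1}{20420} \approx -4.8972 \cdot 10^{-5}$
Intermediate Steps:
$C{\left(s \right)} = s^{3}$
$G{\left(p \right)} = 1$ ($G{\left(p \right)} = \frac{p - 8}{p - 8} = \frac{-8 + p}{-8 + p} = 1$)
$T{\left(D,Y \right)} = -196 + D Y$ ($T{\left(D,Y \right)} = 1 D Y - 196 = D Y - 196 = -196 + D Y$)
$\frac{1}{T{\left(-171,C{\left(3 \right)} \right)} - 15607} = \frac{1}{\left(-196 - 171 \cdot 3^{3}\right) - 15607} = \frac{1}{\left(-196 - 4617\right) - 15607} = \frac{1}{-4813 - 15607} = \frac{1}{-20420} = - \frac{1}{20420}$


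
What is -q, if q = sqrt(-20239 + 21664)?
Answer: -5*sqrt(57) ≈ -37.749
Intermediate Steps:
q = 5*sqrt(57) (q = sqrt(1425) = 5*sqrt(57) ≈ 37.749)
-q = -5*sqrt(57)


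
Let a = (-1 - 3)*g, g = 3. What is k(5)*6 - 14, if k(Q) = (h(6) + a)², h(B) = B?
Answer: 202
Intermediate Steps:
a = -12 (a = (-1 - 3)*3 = -4*3 = -12)
k(Q) = 36 (k(Q) = (6 - 12)² = (-6)² = 36)
k(5)*6 - 14 = 36*6 - 14 = 216 - 14 = 202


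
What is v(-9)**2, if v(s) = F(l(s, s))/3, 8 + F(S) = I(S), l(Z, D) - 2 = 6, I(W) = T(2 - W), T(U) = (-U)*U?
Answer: 1936/9 ≈ 215.11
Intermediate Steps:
T(U) = -U**2
I(W) = -(2 - W)**2
l(Z, D) = 8 (l(Z, D) = 2 + 6 = 8)
F(S) = -8 - (-2 + S)**2
v(s) = -44/3 (v(s) = (-8 - (-2 + 8)**2)/3 = (-8 - 1*6**2)*(1/3) = (-8 - 1*36)*(1/3) = (-8 - 36)*(1/3) = -44*1/3 = -44/3)
v(-9)**2 = (-44/3)**2 = 1936/9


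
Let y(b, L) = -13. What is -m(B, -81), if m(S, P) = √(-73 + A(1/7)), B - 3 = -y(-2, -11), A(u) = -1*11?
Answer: -2*I*√21 ≈ -9.1651*I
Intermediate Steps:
A(u) = -11
B = 16 (B = 3 - 1*(-13) = 3 + 13 = 16)
m(S, P) = 2*I*√21 (m(S, P) = √(-73 - 11) = √(-84) = 2*I*√21)
-m(B, -81) = -2*I*√21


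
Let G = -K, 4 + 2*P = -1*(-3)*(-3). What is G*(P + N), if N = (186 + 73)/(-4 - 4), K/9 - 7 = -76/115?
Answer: 2040471/920 ≈ 2217.9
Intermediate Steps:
K = 6561/115 (K = 63 + 9*(-76/115) = 63 - 684/115 = 6561/115 ≈ 57.052)
P = -13/2 (P = -2 + (-1*(-3)*(-3))/2 = -2 + (3*(-3))/2 = -2 + (½)*(-9) = -2 - 9/2 = -13/2 ≈ -6.5000)
G = -6561/115 (G = -1*6561/115 = -6561/115 ≈ -57.052)
N = -259/8 (N = 259/(-8) = 259*(-⅛) = -259/8 ≈ -32.375)
G*(P + N) = -6561*(-13/2 - 259/8)/115 = -6561/115*(-311/8) = 2040471/920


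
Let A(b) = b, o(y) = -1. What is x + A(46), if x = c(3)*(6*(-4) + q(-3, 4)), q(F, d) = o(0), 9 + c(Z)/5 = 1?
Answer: 1046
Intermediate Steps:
c(Z) = -40 (c(Z) = -45 + 5*1 = -45 + 5 = -40)
q(F, d) = -1
x = 1000 (x = -40*(6*(-4) - 1) = -40*(-24 - 1) = -40*(-25) = 1000)
x + A(46) = 1000 + 46 = 1046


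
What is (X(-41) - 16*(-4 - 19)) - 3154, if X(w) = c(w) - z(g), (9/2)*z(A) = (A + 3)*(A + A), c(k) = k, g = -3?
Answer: -2827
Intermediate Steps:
z(A) = 4*A*(3 + A)/9 (z(A) = 2*((A + 3)*(A + A))/9 = 2*((3 + A)*(2*A))/9 = 2*(2*A*(3 + A))/9 = 4*A*(3 + A)/9)
X(w) = w (X(w) = w - 4*(-3)*(3 - 3)/9 = w - 4*(-3)*0/9 = w - 1*0 = w + 0 = w)
(X(-41) - 16*(-4 - 19)) - 3154 = (-41 - 16*(-4 - 19)) - 3154 = (-41 - 16*(-23)) - 3154 = (-41 - 1*(-368)) - 3154 = (-41 + 368) - 3154 = 327 - 3154 = -2827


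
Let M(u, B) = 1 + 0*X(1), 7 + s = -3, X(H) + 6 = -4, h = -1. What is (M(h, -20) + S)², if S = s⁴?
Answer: 100020001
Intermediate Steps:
X(H) = -10 (X(H) = -6 - 4 = -10)
s = -10 (s = -7 - 3 = -10)
M(u, B) = 1 (M(u, B) = 1 + 0*(-10) = 1 + 0 = 1)
S = 10000 (S = (-10)⁴ = 10000)
(M(h, -20) + S)² = (1 + 10000)² = 10001² = 100020001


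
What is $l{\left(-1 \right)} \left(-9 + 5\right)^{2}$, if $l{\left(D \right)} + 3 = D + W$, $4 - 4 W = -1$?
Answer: $-44$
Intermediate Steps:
$W = \frac{5}{4}$ ($W = 1 - - \frac{1}{4} = 1 + \frac{1}{4} = \frac{5}{4} \approx 1.25$)
$l{\left(D \right)} = - \frac{7}{4} + D$ ($l{\left(D \right)} = -3 + \left(D + \frac{5}{4}\right) = -3 + \left(\frac{5}{4} + D\right) = - \frac{7}{4} + D$)
$l{\left(-1 \right)} \left(-9 + 5\right)^{2} = \left(- \frac{7}{4} - 1\right) \left(-9 + 5\right)^{2} = - \frac{11 \left(-4\right)^{2}}{4} = \left(- \frac{11}{4}\right) 16 = -44$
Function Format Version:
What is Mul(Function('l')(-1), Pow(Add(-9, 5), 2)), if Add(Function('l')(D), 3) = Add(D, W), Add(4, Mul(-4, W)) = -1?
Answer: -44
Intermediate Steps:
W = Rational(5, 4) (W = Add(1, Mul(Rational(-1, 4), -1)) = Add(1, Rational(1, 4)) = Rational(5, 4) ≈ 1.2500)
Function('l')(D) = Add(Rational(-7, 4), D) (Function('l')(D) = Add(-3, Add(D, Rational(5, 4))) = Add(-3, Add(Rational(5, 4), D)) = Add(Rational(-7, 4), D))
Mul(Function('l')(-1), Pow(Add(-9, 5), 2)) = Mul(Add(Rational(-7, 4), -1), Pow(Add(-9, 5), 2)) = Mul(Rational(-11, 4), Pow(-4, 2)) = Mul(Rational(-11, 4), 16) = -44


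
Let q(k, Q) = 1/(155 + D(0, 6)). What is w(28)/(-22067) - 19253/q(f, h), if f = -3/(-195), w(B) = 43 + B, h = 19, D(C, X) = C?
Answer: -65852672476/22067 ≈ -2.9842e+6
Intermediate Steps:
f = 1/65 (f = -3*(-1/195) = 1/65 ≈ 0.015385)
q(k, Q) = 1/155 (q(k, Q) = 1/(155 + 0) = 1/155)
w(28)/(-22067) - 19253/q(f, h) = (43 + 28)/(-22067) - 19253/1/155 = 71*(-1/22067) - 19253*155 = -71/22067 - 2984215 = -65852672476/22067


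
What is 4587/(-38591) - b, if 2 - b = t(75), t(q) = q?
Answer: 2812556/38591 ≈ 72.881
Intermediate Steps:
b = -73 (b = 2 - 1*75 = 2 - 75 = -73)
4587/(-38591) - b = 4587/(-38591) - 1*(-73) = 4587*(-1/38591) + 73 = -4587/38591 + 73 = 2812556/38591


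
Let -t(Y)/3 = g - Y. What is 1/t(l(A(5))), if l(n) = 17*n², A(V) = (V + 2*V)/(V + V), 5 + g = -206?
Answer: 4/2991 ≈ 0.0013373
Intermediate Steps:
g = -211 (g = -5 - 206 = -211)
A(V) = 3/2 (A(V) = (3*V)/((2*V)) = (3*V)*(1/(2*V)) = 3/2)
t(Y) = 633 + 3*Y (t(Y) = -3*(-211 - Y) = 633 + 3*Y)
1/t(l(A(5))) = 1/(633 + 3*(17*(3/2)²)) = 1/(633 + 3*(17*(9/4))) = 1/(633 + 3*(153/4)) = 1/(633 + 459/4) = 1/(2991/4) = 4/2991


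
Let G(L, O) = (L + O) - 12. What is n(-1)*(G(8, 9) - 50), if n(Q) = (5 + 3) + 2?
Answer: -450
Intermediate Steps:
G(L, O) = -12 + L + O
n(Q) = 10 (n(Q) = 8 + 2 = 10)
n(-1)*(G(8, 9) - 50) = 10*((-12 + 8 + 9) - 50) = 10*(5 - 50) = 10*(-45) = -450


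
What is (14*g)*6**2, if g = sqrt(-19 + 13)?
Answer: 504*I*sqrt(6) ≈ 1234.5*I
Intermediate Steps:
g = I*sqrt(6) (g = sqrt(-6) = I*sqrt(6) ≈ 2.4495*I)
(14*g)*6**2 = (14*(I*sqrt(6)))*6**2 = (14*I*sqrt(6))*36 = 504*I*sqrt(6)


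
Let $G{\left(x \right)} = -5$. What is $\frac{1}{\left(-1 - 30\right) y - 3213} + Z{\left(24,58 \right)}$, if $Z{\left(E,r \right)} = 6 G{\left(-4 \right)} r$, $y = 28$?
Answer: $- \frac{7100941}{4081} \approx -1740.0$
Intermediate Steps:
$Z{\left(E,r \right)} = - 30 r$ ($Z{\left(E,r \right)} = 6 \left(-5\right) r = - 30 r$)
$\frac{1}{\left(-1 - 30\right) y - 3213} + Z{\left(24,58 \right)} = \frac{1}{\left(-1 - 30\right) 28 - 3213} - 1740 = \frac{1}{\left(-31\right) 28 - 3213} - 1740 = \frac{1}{-868 - 3213} - 1740 = \frac{1}{-4081} - 1740 = - \frac{1}{4081} - 1740 = - \frac{7100941}{4081}$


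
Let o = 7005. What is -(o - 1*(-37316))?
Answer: -44321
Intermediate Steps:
-(o - 1*(-37316)) = -(7005 - 1*(-37316)) = -(7005 + 37316) = -1*44321 = -44321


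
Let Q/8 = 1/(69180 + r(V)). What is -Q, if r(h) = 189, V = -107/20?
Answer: -8/69369 ≈ -0.00011533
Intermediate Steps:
V = -107/20 (V = -107*1/20 = -107/20 ≈ -5.3500)
Q = 8/69369 (Q = 8/(69180 + 189) = 8/69369 ≈ 0.00011533)
-Q = -1*8/69369 = -8/69369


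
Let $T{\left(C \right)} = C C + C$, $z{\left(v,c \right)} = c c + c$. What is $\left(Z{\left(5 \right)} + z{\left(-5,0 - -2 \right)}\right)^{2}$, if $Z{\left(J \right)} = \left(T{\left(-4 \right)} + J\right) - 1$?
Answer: $484$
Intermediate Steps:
$z{\left(v,c \right)} = c + c^{2}$ ($z{\left(v,c \right)} = c^{2} + c = c + c^{2}$)
$T{\left(C \right)} = C + C^{2}$ ($T{\left(C \right)} = C^{2} + C = C + C^{2}$)
$Z{\left(J \right)} = 11 + J$ ($Z{\left(J \right)} = \left(- 4 \left(1 - 4\right) + J\right) - 1 = \left(\left(-4\right) \left(-3\right) + J\right) - 1 = \left(12 + J\right) - 1 = 11 + J$)
$\left(Z{\left(5 \right)} + z{\left(-5,0 - -2 \right)}\right)^{2} = \left(\left(11 + 5\right) + \left(0 - -2\right) \left(1 + \left(0 - -2\right)\right)\right)^{2} = \left(16 + \left(0 + 2\right) \left(1 + \left(0 + 2\right)\right)\right)^{2} = \left(16 + 2 \left(1 + 2\right)\right)^{2} = \left(16 + 2 \cdot 3\right)^{2} = \left(16 + 6\right)^{2} = 22^{2} = 484$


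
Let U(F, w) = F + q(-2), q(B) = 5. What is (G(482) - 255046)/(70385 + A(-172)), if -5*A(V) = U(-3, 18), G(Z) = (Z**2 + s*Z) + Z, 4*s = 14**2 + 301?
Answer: 376485/703846 ≈ 0.53490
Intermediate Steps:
s = 497/4 (s = (14**2 + 301)/4 = (196 + 301)/4 = (1/4)*497 = 497/4 ≈ 124.25)
G(Z) = Z**2 + 501*Z/4 (G(Z) = (Z**2 + 497*Z/4) + Z = Z**2 + 501*Z/4)
U(F, w) = 5 + F (U(F, w) = F + 5 = 5 + F)
A(V) = -2/5 (A(V) = -(5 - 3)/5 = -1/5*2 = -2/5)
(G(482) - 255046)/(70385 + A(-172)) = ((1/4)*482*(501 + 4*482) - 255046)/(70385 - 2/5) = ((1/4)*482*(501 + 1928) - 255046)/(351923/5) = ((1/4)*482*2429 - 255046)*(5/351923) = (585389/2 - 255046)*(5/351923) = (75297/2)*(5/351923) = 376485/703846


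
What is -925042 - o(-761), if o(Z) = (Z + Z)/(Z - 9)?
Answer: -356141931/385 ≈ -9.2504e+5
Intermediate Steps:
o(Z) = 2*Z/(-9 + Z) (o(Z) = (2*Z)/(-9 + Z) = 2*Z/(-9 + Z))
-925042 - o(-761) = -925042 - 2*(-761)/(-9 - 761) = -925042 - 2*(-761)/(-770) = -925042 - 2*(-761)*(-1)/770 = -925042 - 1*761/385 = -925042 - 761/385 = -356141931/385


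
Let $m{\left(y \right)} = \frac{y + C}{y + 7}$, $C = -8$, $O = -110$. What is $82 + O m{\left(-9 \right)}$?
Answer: $-853$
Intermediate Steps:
$m{\left(y \right)} = \frac{-8 + y}{7 + y}$ ($m{\left(y \right)} = \frac{y - 8}{y + 7} = \frac{-8 + y}{7 + y}$)
$82 + O m{\left(-9 \right)} = 82 - 110 \frac{-8 - 9}{7 - 9} = 82 - 110 \frac{1}{-2} \left(-17\right) = 82 - 110 \left(\left(- \frac{1}{2}\right) \left(-17\right)\right) = 82 - 935 = -853$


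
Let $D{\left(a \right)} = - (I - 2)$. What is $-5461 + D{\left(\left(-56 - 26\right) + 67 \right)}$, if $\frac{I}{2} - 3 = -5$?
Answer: $-5455$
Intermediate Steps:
$I = -4$ ($I = 6 + 2 \left(-5\right) = 6 - 10 = -4$)
$D{\left(a \right)} = 6$ ($D{\left(a \right)} = - (-4 - 2) = \left(-1\right) \left(-6\right) = 6$)
$-5461 + D{\left(\left(-56 - 26\right) + 67 \right)} = -5461 + 6 = -5455$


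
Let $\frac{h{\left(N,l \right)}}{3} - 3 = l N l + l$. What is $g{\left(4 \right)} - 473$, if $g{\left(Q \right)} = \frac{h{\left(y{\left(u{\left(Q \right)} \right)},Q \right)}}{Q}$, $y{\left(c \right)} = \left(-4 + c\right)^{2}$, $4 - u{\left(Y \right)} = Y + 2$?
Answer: $- \frac{143}{4} \approx -35.75$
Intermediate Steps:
$u{\left(Y \right)} = 2 - Y$ ($u{\left(Y \right)} = 4 - \left(Y + 2\right) = 4 - \left(2 + Y\right) = 2 - Y$)
$h{\left(N,l \right)} = 9 + 3 l + 3 N l^{2}$ ($h{\left(N,l \right)} = 9 + 3 \left(l N l + l\right) = 9 + 3 \left(N l l + l\right) = 9 + 3 \left(N l^{2} + l\right) = 9 + 3 \left(l + N l^{2}\right) = 9 + \left(3 l + 3 N l^{2}\right) = 9 + 3 l + 3 N l^{2}$)
$g{\left(Q \right)} = \frac{9 + 3 Q + 3 Q^{2} \left(-2 - Q\right)^{2}}{Q}$ ($g{\left(Q \right)} = \frac{9 + 3 Q + 3 \left(-4 - \left(-2 + Q\right)\right)^{2} Q^{2}}{Q} = \frac{9 + 3 Q + 3 \left(-2 - Q\right)^{2} Q^{2}}{Q} = \frac{9 + 3 Q + 3 Q^{2} \left(-2 - Q\right)^{2}}{Q}$)
$g{\left(4 \right)} - 473 = \left(3 + \frac{9}{4} + 3 \cdot 4 \left(2 + 4\right)^{2}\right) - 473 = \left(3 + 9 \cdot \frac{1}{4} + 3 \cdot 4 \cdot 6^{2}\right) - 473 = \left(3 + \frac{9}{4} + 3 \cdot 4 \cdot 36\right) - 473 = \left(3 + \frac{9}{4} + 432\right) - 473 = \frac{1749}{4} - 473 = - \frac{143}{4}$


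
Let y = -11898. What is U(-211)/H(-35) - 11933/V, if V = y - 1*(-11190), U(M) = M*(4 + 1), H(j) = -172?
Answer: 349927/15222 ≈ 22.988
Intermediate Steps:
U(M) = 5*M (U(M) = M*5 = 5*M)
V = -708 (V = -11898 - 1*(-11190) = -11898 + 11190 = -708)
U(-211)/H(-35) - 11933/V = (5*(-211))/(-172) - 11933/(-708) = -1055*(-1/172) - 11933*(-1/708) = 1055/172 + 11933/708 = 349927/15222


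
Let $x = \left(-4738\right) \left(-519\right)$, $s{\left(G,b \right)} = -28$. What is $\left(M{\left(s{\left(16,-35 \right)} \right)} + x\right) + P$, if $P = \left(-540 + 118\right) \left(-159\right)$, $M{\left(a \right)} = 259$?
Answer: $2526379$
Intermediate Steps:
$x = 2459022$
$P = 67098$ ($P = \left(-422\right) \left(-159\right) = 67098$)
$\left(M{\left(s{\left(16,-35 \right)} \right)} + x\right) + P = \left(259 + 2459022\right) + 67098 = 2459281 + 67098 = 2526379$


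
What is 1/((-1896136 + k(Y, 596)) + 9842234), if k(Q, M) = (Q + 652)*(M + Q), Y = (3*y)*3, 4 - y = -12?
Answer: 1/8535138 ≈ 1.1716e-7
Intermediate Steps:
y = 16 (y = 4 - 1*(-12) = 4 + 12 = 16)
Y = 144 (Y = (3*16)*3 = 48*3 = 144)
k(Q, M) = (652 + Q)*(M + Q)
1/((-1896136 + k(Y, 596)) + 9842234) = 1/((-1896136 + (144² + 652*596 + 652*144 + 596*144)) + 9842234) = 1/((-1896136 + (20736 + 388592 + 93888 + 85824)) + 9842234) = 1/((-1896136 + 589040) + 9842234) = 1/(-1307096 + 9842234) = 1/8535138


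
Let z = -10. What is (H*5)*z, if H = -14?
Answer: 700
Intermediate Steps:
(H*5)*z = -14*5*(-10) = -70*(-10) = 700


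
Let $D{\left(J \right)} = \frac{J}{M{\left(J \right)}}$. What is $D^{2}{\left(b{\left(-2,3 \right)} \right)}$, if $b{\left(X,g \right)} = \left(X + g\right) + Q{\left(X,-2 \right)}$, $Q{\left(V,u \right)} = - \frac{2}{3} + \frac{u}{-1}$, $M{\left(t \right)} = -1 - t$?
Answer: $\frac{49}{100} \approx 0.49$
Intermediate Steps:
$Q{\left(V,u \right)} = - \frac{2}{3} - u$ ($Q{\left(V,u \right)} = \left(-2\right) \frac{1}{3} + u \left(-1\right) = - \frac{2}{3} - u$)
$b{\left(X,g \right)} = \frac{4}{3} + X + g$ ($b{\left(X,g \right)} = \left(X + g\right) - - \frac{4}{3} = \left(X + g\right) + \left(- \frac{2}{3} + 2\right) = \left(X + g\right) + \frac{4}{3} = \frac{4}{3} + X + g$)
$D{\left(J \right)} = \frac{J}{-1 - J}$
$D^{2}{\left(b{\left(-2,3 \right)} \right)} = \left(- \frac{\frac{4}{3} - 2 + 3}{1 + \left(\frac{4}{3} - 2 + 3\right)}\right)^{2} = \left(\left(-1\right) \frac{7}{3} \frac{1}{1 + \frac{7}{3}}\right)^{2} = \left(\left(-1\right) \frac{7}{3} \frac{1}{\frac{10}{3}}\right)^{2} = \left(\left(-1\right) \frac{7}{3} \cdot \frac{3}{10}\right)^{2} = \left(- \frac{7}{10}\right)^{2} = \frac{49}{100}$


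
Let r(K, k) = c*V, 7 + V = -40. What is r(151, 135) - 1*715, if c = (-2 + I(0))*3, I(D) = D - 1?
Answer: -292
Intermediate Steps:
V = -47 (V = -7 - 40 = -47)
I(D) = -1 + D
c = -9 (c = (-2 + (-1 + 0))*3 = (-2 - 1)*3 = -3*3 = -9)
r(K, k) = 423 (r(K, k) = -9*(-47) = 423)
r(151, 135) - 1*715 = 423 - 1*715 = 423 - 715 = -292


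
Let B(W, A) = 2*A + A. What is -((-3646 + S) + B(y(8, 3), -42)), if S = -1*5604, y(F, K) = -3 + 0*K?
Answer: 9376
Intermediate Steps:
y(F, K) = -3 (y(F, K) = -3 + 0 = -3)
B(W, A) = 3*A
S = -5604
-((-3646 + S) + B(y(8, 3), -42)) = -((-3646 - 5604) + 3*(-42)) = -(-9250 - 126) = -1*(-9376) = 9376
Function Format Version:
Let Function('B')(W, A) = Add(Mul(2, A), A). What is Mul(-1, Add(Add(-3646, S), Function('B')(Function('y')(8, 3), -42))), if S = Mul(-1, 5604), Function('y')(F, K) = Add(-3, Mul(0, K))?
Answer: 9376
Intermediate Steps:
Function('y')(F, K) = -3 (Function('y')(F, K) = Add(-3, 0) = -3)
Function('B')(W, A) = Mul(3, A)
S = -5604
Mul(-1, Add(Add(-3646, S), Function('B')(Function('y')(8, 3), -42))) = Mul(-1, Add(Add(-3646, -5604), Mul(3, -42))) = Mul(-1, Add(-9250, -126)) = Mul(-1, -9376) = 9376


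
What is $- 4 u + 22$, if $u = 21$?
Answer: $-62$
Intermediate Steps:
$- 4 u + 22 = \left(-4\right) 21 + 22 = -84 + 22 = -62$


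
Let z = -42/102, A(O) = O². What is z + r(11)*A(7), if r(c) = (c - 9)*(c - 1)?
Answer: 16653/17 ≈ 979.59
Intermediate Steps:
r(c) = (-1 + c)*(-9 + c) (r(c) = (-9 + c)*(-1 + c) = (-1 + c)*(-9 + c))
z = -7/17 (z = -42*1/102 = -7/17 ≈ -0.41176)
z + r(11)*A(7) = -7/17 + (9 + 11² - 10*11)*7² = -7/17 + (9 + 121 - 110)*49 = -7/17 + 20*49 = -7/17 + 980 = 16653/17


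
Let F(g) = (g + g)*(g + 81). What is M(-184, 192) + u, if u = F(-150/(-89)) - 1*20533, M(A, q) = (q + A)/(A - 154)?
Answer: -27113410301/1338649 ≈ -20254.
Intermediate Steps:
M(A, q) = (A + q)/(-154 + A)
F(g) = 2*g*(81 + g) (F(g) = (2*g)*(81 + g) = 2*g*(81 + g))
u = -160434193/7921 (u = 2*(-150/(-89))*(81 - 150/(-89)) - 1*20533 = 2*(-150*(-1/89))*(81 - 150*(-1/89)) - 20533 = 2*(150/89)*(81 + 150/89) - 20533 = 2*(150/89)*(7359/89) - 20533 = 2207700/7921 - 20533 = -160434193/7921 ≈ -20254.)
M(-184, 192) + u = (-184 + 192)/(-154 - 184) - 160434193/7921 = 8/(-338) - 160434193/7921 = -1/338*8 - 160434193/7921 = -4/169 - 160434193/7921 = -27113410301/1338649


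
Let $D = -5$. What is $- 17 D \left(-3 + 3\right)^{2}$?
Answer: $0$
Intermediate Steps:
$- 17 D \left(-3 + 3\right)^{2} = \left(-17\right) \left(-5\right) \left(-3 + 3\right)^{2} = 85 \cdot 0^{2} = 85 \cdot 0 = 0$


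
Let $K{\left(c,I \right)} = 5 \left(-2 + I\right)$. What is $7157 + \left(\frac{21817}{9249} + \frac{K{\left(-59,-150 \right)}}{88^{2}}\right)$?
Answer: $\frac{64097090225}{8953032} \approx 7159.3$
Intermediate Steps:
$K{\left(c,I \right)} = -10 + 5 I$
$7157 + \left(\frac{21817}{9249} + \frac{K{\left(-59,-150 \right)}}{88^{2}}\right) = 7157 + \left(\frac{21817}{9249} + \frac{-10 + 5 \left(-150\right)}{88^{2}}\right) = 7157 + \left(21817 \cdot \frac{1}{9249} + \frac{-10 - 750}{7744}\right) = 7157 + \left(\frac{21817}{9249} - \frac{95}{968}\right) = 7157 + \frac{20240201}{8953032} = \frac{64097090225}{8953032}$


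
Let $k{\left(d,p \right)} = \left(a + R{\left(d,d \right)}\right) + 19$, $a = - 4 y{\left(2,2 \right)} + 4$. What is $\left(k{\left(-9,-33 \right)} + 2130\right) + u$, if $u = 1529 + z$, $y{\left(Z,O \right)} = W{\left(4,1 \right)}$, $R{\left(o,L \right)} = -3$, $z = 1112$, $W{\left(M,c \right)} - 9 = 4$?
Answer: $4739$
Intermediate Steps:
$W{\left(M,c \right)} = 13$ ($W{\left(M,c \right)} = 9 + 4 = 13$)
$y{\left(Z,O \right)} = 13$
$a = -48$ ($a = \left(-4\right) 13 + 4 = -52 + 4 = -48$)
$u = 2641$ ($u = 1529 + 1112 = 2641$)
$k{\left(d,p \right)} = -32$ ($k{\left(d,p \right)} = \left(-48 - 3\right) + 19 = -51 + 19 = -32$)
$\left(k{\left(-9,-33 \right)} + 2130\right) + u = \left(-32 + 2130\right) + 2641 = 2098 + 2641 = 4739$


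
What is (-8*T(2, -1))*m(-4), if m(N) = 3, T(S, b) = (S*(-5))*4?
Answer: 960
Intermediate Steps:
T(S, b) = -20*S (T(S, b) = -5*S*4 = -20*S)
(-8*T(2, -1))*m(-4) = -(-160)*2*3 = -8*(-40)*3 = 320*3 = 960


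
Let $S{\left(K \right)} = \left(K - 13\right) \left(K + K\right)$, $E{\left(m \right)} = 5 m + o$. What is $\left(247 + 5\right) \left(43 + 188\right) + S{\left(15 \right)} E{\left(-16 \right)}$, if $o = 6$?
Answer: $53772$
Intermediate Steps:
$E{\left(m \right)} = 6 + 5 m$ ($E{\left(m \right)} = 5 m + 6 = 6 + 5 m$)
$S{\left(K \right)} = 2 K \left(-13 + K\right)$ ($S{\left(K \right)} = \left(-13 + K\right) 2 K = 2 K \left(-13 + K\right)$)
$\left(247 + 5\right) \left(43 + 188\right) + S{\left(15 \right)} E{\left(-16 \right)} = \left(247 + 5\right) \left(43 + 188\right) + 2 \cdot 15 \left(-13 + 15\right) \left(6 + 5 \left(-16\right)\right) = 252 \cdot 231 + 2 \cdot 15 \cdot 2 \left(6 - 80\right) = 58212 + 60 \left(-74\right) = 58212 - 4440 = 53772$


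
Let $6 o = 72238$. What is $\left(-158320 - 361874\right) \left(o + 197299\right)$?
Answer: $-108896718368$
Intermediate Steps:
$o = \frac{36119}{3}$ ($o = \frac{1}{6} \cdot 72238 = \frac{36119}{3} \approx 12040.0$)
$\left(-158320 - 361874\right) \left(o + 197299\right) = \left(-158320 - 361874\right) \left(\frac{36119}{3} + 197299\right) = \left(-158320 - 361874\right) \frac{628016}{3} = \left(-520194\right) \frac{628016}{3} = -108896718368$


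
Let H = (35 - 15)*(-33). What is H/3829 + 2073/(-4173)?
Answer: -3563899/5326139 ≈ -0.66913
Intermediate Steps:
H = -660 (H = 20*(-33) = -660)
H/3829 + 2073/(-4173) = -660/3829 + 2073/(-4173) = -660*1/3829 + 2073*(-1/4173) = -660/3829 - 691/1391 = -3563899/5326139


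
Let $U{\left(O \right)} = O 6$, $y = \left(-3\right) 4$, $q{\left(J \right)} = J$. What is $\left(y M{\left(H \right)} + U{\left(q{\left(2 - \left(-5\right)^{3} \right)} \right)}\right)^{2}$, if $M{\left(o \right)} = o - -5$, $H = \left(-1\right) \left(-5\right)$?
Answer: $412164$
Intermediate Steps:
$y = -12$
$H = 5$
$M{\left(o \right)} = 5 + o$ ($M{\left(o \right)} = o + 5 = 5 + o$)
$U{\left(O \right)} = 6 O$
$\left(y M{\left(H \right)} + U{\left(q{\left(2 - \left(-5\right)^{3} \right)} \right)}\right)^{2} = \left(- 12 \left(5 + 5\right) + 6 \left(2 - \left(-5\right)^{3}\right)\right)^{2} = \left(\left(-12\right) 10 + 6 \left(2 - -125\right)\right)^{2} = \left(-120 + 6 \left(2 + 125\right)\right)^{2} = \left(-120 + 6 \cdot 127\right)^{2} = \left(-120 + 762\right)^{2} = 642^{2} = 412164$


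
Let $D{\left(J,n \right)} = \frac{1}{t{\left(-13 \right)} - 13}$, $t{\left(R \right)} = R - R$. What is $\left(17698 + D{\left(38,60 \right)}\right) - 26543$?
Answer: $- \frac{114986}{13} \approx -8845.1$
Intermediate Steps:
$t{\left(R \right)} = 0$
$D{\left(J,n \right)} = - \frac{1}{13}$ ($D{\left(J,n \right)} = \frac{1}{0 - 13} = \frac{1}{-13} = - \frac{1}{13}$)
$\left(17698 + D{\left(38,60 \right)}\right) - 26543 = \left(17698 - \frac{1}{13}\right) - 26543 = \frac{230073}{13} - 26543 = - \frac{114986}{13}$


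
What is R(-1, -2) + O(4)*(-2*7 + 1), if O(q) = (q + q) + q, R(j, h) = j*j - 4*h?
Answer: -147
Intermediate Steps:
R(j, h) = j² - 4*h
O(q) = 3*q (O(q) = 2*q + q = 3*q)
R(-1, -2) + O(4)*(-2*7 + 1) = ((-1)² - 4*(-2)) + (3*4)*(-2*7 + 1) = (1 + 8) + 12*(-14 + 1) = 9 + 12*(-13) = 9 - 156 = -147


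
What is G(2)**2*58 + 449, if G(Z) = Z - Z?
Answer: 449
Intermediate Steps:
G(Z) = 0
G(2)**2*58 + 449 = 0**2*58 + 449 = 0*58 + 449 = 0 + 449 = 449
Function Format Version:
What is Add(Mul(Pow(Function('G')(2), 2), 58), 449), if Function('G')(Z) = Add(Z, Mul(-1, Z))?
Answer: 449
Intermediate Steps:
Function('G')(Z) = 0
Add(Mul(Pow(Function('G')(2), 2), 58), 449) = Add(Mul(Pow(0, 2), 58), 449) = Add(Mul(0, 58), 449) = Add(0, 449) = 449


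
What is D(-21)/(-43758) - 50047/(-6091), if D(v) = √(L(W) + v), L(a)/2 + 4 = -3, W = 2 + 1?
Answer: 50047/6091 - I*√35/43758 ≈ 8.2166 - 0.0001352*I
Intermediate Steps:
W = 3
L(a) = -14 (L(a) = -8 + 2*(-3) = -8 - 6 = -14)
D(v) = √(-14 + v)
D(-21)/(-43758) - 50047/(-6091) = √(-14 - 21)/(-43758) - 50047/(-6091) = √(-35)*(-1/43758) - 50047*(-1/6091) = (I*√35)*(-1/43758) + 50047/6091 = -I*√35/43758 + 50047/6091 = 50047/6091 - I*√35/43758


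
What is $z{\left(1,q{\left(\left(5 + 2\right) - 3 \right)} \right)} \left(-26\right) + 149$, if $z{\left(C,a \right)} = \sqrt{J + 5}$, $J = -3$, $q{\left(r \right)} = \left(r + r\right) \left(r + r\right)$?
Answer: $149 - 26 \sqrt{2} \approx 112.23$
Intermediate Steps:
$q{\left(r \right)} = 4 r^{2}$ ($q{\left(r \right)} = 2 r 2 r = 4 r^{2}$)
$z{\left(C,a \right)} = \sqrt{2}$ ($z{\left(C,a \right)} = \sqrt{-3 + 5} = \sqrt{2}$)
$z{\left(1,q{\left(\left(5 + 2\right) - 3 \right)} \right)} \left(-26\right) + 149 = \sqrt{2} \left(-26\right) + 149 = - 26 \sqrt{2} + 149 = 149 - 26 \sqrt{2}$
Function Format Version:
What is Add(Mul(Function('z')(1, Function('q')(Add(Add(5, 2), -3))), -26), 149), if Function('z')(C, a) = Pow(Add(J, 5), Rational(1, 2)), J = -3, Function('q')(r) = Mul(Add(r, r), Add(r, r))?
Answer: Add(149, Mul(-26, Pow(2, Rational(1, 2)))) ≈ 112.23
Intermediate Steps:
Function('q')(r) = Mul(4, Pow(r, 2)) (Function('q')(r) = Mul(Mul(2, r), Mul(2, r)) = Mul(4, Pow(r, 2)))
Function('z')(C, a) = Pow(2, Rational(1, 2)) (Function('z')(C, a) = Pow(Add(-3, 5), Rational(1, 2)) = Pow(2, Rational(1, 2)))
Add(Mul(Function('z')(1, Function('q')(Add(Add(5, 2), -3))), -26), 149) = Add(Mul(Pow(2, Rational(1, 2)), -26), 149) = Add(Mul(-26, Pow(2, Rational(1, 2))), 149) = Add(149, Mul(-26, Pow(2, Rational(1, 2))))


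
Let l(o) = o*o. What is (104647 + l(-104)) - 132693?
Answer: -17230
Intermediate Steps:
l(o) = o**2
(104647 + l(-104)) - 132693 = (104647 + (-104)**2) - 132693 = (104647 + 10816) - 132693 = 115463 - 132693 = -17230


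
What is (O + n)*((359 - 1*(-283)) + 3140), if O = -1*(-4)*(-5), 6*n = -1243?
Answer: -2577433/3 ≈ -8.5914e+5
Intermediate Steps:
n = -1243/6 (n = (⅙)*(-1243) = -1243/6 ≈ -207.17)
O = -20 (O = 4*(-5) = -20)
(O + n)*((359 - 1*(-283)) + 3140) = (-20 - 1243/6)*((359 - 1*(-283)) + 3140) = -1363*((359 + 283) + 3140)/6 = -1363*(642 + 3140)/6 = -1363/6*3782 = -2577433/3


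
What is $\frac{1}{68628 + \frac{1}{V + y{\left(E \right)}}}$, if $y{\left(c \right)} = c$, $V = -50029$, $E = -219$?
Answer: $\frac{50248}{3448419743} \approx 1.4571 \cdot 10^{-5}$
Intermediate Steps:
$\frac{1}{68628 + \frac{1}{V + y{\left(E \right)}}} = \frac{1}{68628 + \frac{1}{-50029 - 219}} = \frac{1}{68628 + \frac{1}{-50248}} = \frac{1}{68628 - \frac{1}{50248}} = \frac{1}{\frac{3448419743}{50248}} = \frac{50248}{3448419743}$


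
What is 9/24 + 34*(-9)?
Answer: -2445/8 ≈ -305.63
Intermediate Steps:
9/24 + 34*(-9) = 9*(1/24) - 306 = 3/8 - 306 = -2445/8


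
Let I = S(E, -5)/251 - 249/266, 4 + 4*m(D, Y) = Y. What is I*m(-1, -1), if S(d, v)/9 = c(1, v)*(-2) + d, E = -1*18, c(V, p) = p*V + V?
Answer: 432195/267064 ≈ 1.6183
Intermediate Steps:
c(V, p) = V + V*p (c(V, p) = V*p + V = V + V*p)
E = -18
m(D, Y) = -1 + Y/4
S(d, v) = -18 - 18*v + 9*d (S(d, v) = 9*((1*(1 + v))*(-2) + d) = 9*((1 + v)*(-2) + d) = 9*((-2 - 2*v) + d) = 9*(-2 + d - 2*v) = -18 - 18*v + 9*d)
I = -86439/66766 (I = (-18 - 18*(-5) + 9*(-18))/251 - 249/266 = (-18 + 90 - 162)*(1/251) - 249*1/266 = -90*1/251 - 249/266 = -90/251 - 249/266 = -86439/66766 ≈ -1.2947)
I*m(-1, -1) = -86439*(-1 + (1/4)*(-1))/66766 = -86439*(-1 - 1/4)/66766 = -86439/66766*(-5/4) = 432195/267064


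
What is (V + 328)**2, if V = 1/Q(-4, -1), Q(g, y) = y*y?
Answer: 108241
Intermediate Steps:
Q(g, y) = y**2
V = 1 (V = 1/((-1)**2) = 1/1 = 1)
(V + 328)**2 = (1 + 328)**2 = 329**2 = 108241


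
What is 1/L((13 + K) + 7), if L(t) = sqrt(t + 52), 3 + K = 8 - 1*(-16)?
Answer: sqrt(93)/93 ≈ 0.10370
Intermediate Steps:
K = 21 (K = -3 + (8 - 1*(-16)) = -3 + (8 + 16) = -3 + 24 = 21)
L(t) = sqrt(52 + t)
1/L((13 + K) + 7) = 1/(sqrt(52 + ((13 + 21) + 7))) = 1/(sqrt(52 + (34 + 7))) = 1/(sqrt(52 + 41)) = 1/(sqrt(93)) = sqrt(93)/93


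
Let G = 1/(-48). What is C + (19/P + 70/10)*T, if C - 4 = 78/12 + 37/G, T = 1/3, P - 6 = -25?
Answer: -3527/2 ≈ -1763.5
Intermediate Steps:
P = -19 (P = 6 - 25 = -19)
G = -1/48 ≈ -0.020833
T = ⅓ ≈ 0.33333
C = -3531/2 (C = 4 + (78/12 + 37/(-1/48)) = 4 + (78*(1/12) + 37*(-48)) = 4 + (13/2 - 1776) = 4 - 3539/2 = -3531/2 ≈ -1765.5)
C + (19/P + 70/10)*T = -3531/2 + (19/(-19) + 70/10)*(⅓) = -3531/2 + (19*(-1/19) + 70*(⅒))*(⅓) = -3531/2 + (-1 + 7)*(⅓) = -3531/2 + 6*(⅓) = -3531/2 + 2 = -3527/2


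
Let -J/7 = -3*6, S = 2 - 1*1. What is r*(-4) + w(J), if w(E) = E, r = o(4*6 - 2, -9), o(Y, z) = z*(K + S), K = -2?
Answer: 90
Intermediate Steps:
S = 1 (S = 2 - 1 = 1)
J = 126 (J = -(-21)*6 = -7*(-18) = 126)
o(Y, z) = -z (o(Y, z) = z*(-2 + 1) = z*(-1) = -z)
r = 9 (r = -1*(-9) = 9)
r*(-4) + w(J) = 9*(-4) + 126 = -36 + 126 = 90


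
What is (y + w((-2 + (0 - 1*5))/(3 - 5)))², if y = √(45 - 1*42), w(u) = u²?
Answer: 2449/16 + 49*√3/2 ≈ 195.50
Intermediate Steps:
y = √3 (y = √(45 - 42) = √3 ≈ 1.7320)
(y + w((-2 + (0 - 1*5))/(3 - 5)))² = (√3 + ((-2 + (0 - 1*5))/(3 - 5))²)² = (√3 + ((-2 + (0 - 5))/(-2))²)² = (√3 + ((-2 - 5)*(-½))²)² = (√3 + (-7*(-½))²)² = (√3 + (7/2)²)² = (√3 + 49/4)² = (49/4 + √3)²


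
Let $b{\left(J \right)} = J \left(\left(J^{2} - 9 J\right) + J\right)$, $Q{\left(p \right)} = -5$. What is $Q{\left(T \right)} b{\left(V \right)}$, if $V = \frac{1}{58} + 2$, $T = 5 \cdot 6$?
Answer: $\frac{23750415}{195112} \approx 121.73$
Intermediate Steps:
$T = 30$
$V = \frac{117}{58}$ ($V = \frac{1}{58} + 2 = \frac{117}{58} \approx 2.0172$)
$b{\left(J \right)} = J \left(J^{2} - 8 J\right)$
$Q{\left(T \right)} b{\left(V \right)} = - 5 \left(\frac{117}{58}\right)^{2} \left(-8 + \frac{117}{58}\right) = - 5 \cdot \frac{13689}{3364} \left(- \frac{347}{58}\right) = \left(-5\right) \left(- \frac{4750083}{195112}\right) = \frac{23750415}{195112}$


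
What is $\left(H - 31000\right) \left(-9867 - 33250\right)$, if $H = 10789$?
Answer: $871437687$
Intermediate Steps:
$\left(H - 31000\right) \left(-9867 - 33250\right) = \left(10789 - 31000\right) \left(-9867 - 33250\right) = \left(-20211\right) \left(-43117\right) = 871437687$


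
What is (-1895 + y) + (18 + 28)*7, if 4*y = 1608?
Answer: -1171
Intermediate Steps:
y = 402 (y = (1/4)*1608 = 402)
(-1895 + y) + (18 + 28)*7 = (-1895 + 402) + (18 + 28)*7 = -1493 + 46*7 = -1493 + 322 = -1171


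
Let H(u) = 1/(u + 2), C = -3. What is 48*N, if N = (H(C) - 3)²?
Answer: 768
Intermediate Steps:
H(u) = 1/(2 + u)
N = 16 (N = (1/(2 - 3) - 3)² = (1/(-1) - 3)² = (-1 - 3)² = (-4)² = 16)
48*N = 48*16 = 768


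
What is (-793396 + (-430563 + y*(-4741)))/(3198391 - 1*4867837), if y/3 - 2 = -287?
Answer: -1414798/834723 ≈ -1.6949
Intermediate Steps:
y = -855 (y = 6 + 3*(-287) = 6 - 861 = -855)
(-793396 + (-430563 + y*(-4741)))/(3198391 - 1*4867837) = (-793396 + (-430563 - 855*(-4741)))/(3198391 - 1*4867837) = (-793396 + (-430563 + 4053555))/(3198391 - 4867837) = (-793396 + 3622992)/(-1669446) = 2829596*(-1/1669446) = -1414798/834723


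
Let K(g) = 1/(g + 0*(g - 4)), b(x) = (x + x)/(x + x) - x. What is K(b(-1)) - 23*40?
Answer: -1839/2 ≈ -919.50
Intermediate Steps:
b(x) = 1 - x (b(x) = (2*x)/((2*x)) - x = (2*x)*(1/(2*x)) - x = 1 - x)
K(g) = 1/g (K(g) = 1/(g + 0*(-4 + g)) = 1/(g + 0) = 1/g)
K(b(-1)) - 23*40 = 1/(1 - 1*(-1)) - 23*40 = 1/(1 + 1) - 920 = 1/2 - 920 = ½ - 920 = -1839/2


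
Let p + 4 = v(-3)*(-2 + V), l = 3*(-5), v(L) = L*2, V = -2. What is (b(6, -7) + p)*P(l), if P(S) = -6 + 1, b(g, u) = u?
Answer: -65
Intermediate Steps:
v(L) = 2*L
l = -15
P(S) = -5
p = 20 (p = -4 + (2*(-3))*(-2 - 2) = -4 - 6*(-4) = -4 + 24 = 20)
(b(6, -7) + p)*P(l) = (-7 + 20)*(-5) = 13*(-5) = -65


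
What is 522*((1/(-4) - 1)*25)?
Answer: -32625/2 ≈ -16313.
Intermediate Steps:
522*((1/(-4) - 1)*25) = 522*((1*(-1/4) - 1)*25) = 522*((-1/4 - 1)*25) = 522*(-5/4*25) = 522*(-125/4) = -32625/2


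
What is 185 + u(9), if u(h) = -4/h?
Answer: 1661/9 ≈ 184.56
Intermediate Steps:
185 + u(9) = 185 - 4/9 = 1661/9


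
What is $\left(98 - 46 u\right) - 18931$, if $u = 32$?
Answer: $-20305$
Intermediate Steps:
$\left(98 - 46 u\right) - 18931 = \left(98 - 1472\right) - 18931 = -1374 - 18931 = -20305$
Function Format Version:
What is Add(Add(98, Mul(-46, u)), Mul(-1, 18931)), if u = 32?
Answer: -20305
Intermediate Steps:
Add(Add(98, Mul(-46, u)), Mul(-1, 18931)) = Add(Add(98, Mul(-46, 32)), Mul(-1, 18931)) = Add(Add(98, -1472), -18931) = Add(-1374, -18931) = -20305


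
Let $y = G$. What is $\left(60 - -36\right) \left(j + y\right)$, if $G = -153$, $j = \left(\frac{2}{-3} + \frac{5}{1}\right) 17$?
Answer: $-7616$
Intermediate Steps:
$j = \frac{221}{3}$ ($j = \left(2 \left(- \frac{1}{3}\right) + 5 \cdot 1\right) 17 = \left(- \frac{2}{3} + 5\right) 17 = \frac{13}{3} \cdot 17 = \frac{221}{3} \approx 73.667$)
$y = -153$
$\left(60 - -36\right) \left(j + y\right) = \left(60 - -36\right) \left(\frac{221}{3} - 153\right) = \left(60 + 36\right) \left(- \frac{238}{3}\right) = 96 \left(- \frac{238}{3}\right) = -7616$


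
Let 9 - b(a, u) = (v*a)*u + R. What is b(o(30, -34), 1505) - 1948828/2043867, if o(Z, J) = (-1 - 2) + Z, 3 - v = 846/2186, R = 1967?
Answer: -34510605584146/319135233 ≈ -1.0814e+5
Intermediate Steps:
v = 2856/1093 (v = 3 - 846/2186 = 3 - 1*423/1093 = 3 - 423/1093 = 2856/1093 ≈ 2.6130)
o(Z, J) = -3 + Z
b(a, u) = -1958 - 2856*a*u/1093 (b(a, u) = 9 - ((2856*a/1093)*u + 1967) = 9 - (2856*a*u/1093 + 1967) = 9 - (1967 + 2856*a*u/1093) = 9 + (-1967 - 2856*a*u/1093) = -1958 - 2856*a*u/1093)
b(o(30, -34), 1505) - 1948828/2043867 = (-1958 - 2856/1093*(-3 + 30)*1505) - 1948828/2043867 = (-1958 - 2856/1093*27*1505) - 1948828*1/2043867 = (-1958 - 116053560/1093) - 278404/291981 = -118193654/1093 - 278404/291981 = -34510605584146/319135233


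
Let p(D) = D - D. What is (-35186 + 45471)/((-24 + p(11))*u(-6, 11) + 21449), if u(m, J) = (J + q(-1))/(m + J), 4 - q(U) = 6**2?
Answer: 51425/107749 ≈ 0.47727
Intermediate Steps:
q(U) = -32 (q(U) = 4 - 1*6**2 = 4 - 1*36 = 4 - 36 = -32)
u(m, J) = (-32 + J)/(J + m) (u(m, J) = (J - 32)/(m + J) = (-32 + J)/(J + m))
p(D) = 0
(-35186 + 45471)/((-24 + p(11))*u(-6, 11) + 21449) = (-35186 + 45471)/((-24 + 0)*((-32 + 11)/(11 - 6)) + 21449) = 10285/(-24*(-21)/5 + 21449) = 10285/(-24*(-21/5) + 21449) = 10285/(504/5 + 21449) = 10285/(107749/5) = 10285*(5/107749) = 51425/107749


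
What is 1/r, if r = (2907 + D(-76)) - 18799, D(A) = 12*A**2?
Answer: 1/53420 ≈ 1.8720e-5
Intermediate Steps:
r = 53420 (r = (2907 + 12*(-76)**2) - 18799 = (2907 + 12*5776) - 18799 = (2907 + 69312) - 18799 = 72219 - 18799 = 53420)
1/r = 1/53420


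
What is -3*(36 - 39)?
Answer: 9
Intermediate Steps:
-3*(36 - 39) = -3*(-3) = 9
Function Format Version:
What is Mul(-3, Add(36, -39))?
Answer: 9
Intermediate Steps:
Mul(-3, Add(36, -39)) = Mul(-3, -3) = 9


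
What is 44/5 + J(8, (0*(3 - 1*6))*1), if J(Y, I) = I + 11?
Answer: 99/5 ≈ 19.800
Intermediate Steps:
J(Y, I) = 11 + I
44/5 + J(8, (0*(3 - 1*6))*1) = 44/5 + (11 + (0*(3 - 1*6))*1) = 44*(⅕) + (11 + (0*(3 - 6))*1) = 44/5 + (11 + (0*(-3))*1) = 44/5 + (11 + 0*1) = 44/5 + (11 + 0) = 44/5 + 11 = 99/5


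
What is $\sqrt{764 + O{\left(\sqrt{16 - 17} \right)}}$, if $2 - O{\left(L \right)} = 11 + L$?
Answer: $\sqrt{755 - i} \approx 27.477 - 0.0182 i$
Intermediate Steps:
$O{\left(L \right)} = -9 - L$ ($O{\left(L \right)} = 2 - \left(11 + L\right) = -9 - L$)
$\sqrt{764 + O{\left(\sqrt{16 - 17} \right)}} = \sqrt{764 - \left(9 + \sqrt{16 - 17}\right)} = \sqrt{764 - \left(9 + \sqrt{-1}\right)} = \sqrt{764 - \left(9 + i\right)} = \sqrt{755 - i}$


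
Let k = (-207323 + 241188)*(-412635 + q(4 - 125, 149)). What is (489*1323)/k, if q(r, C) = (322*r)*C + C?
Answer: -215649/70188869920 ≈ -3.0724e-6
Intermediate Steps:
q(r, C) = C + 322*C*r (q(r, C) = 322*C*r + C = C + 322*C*r)
k = -210566609760 (k = (-207323 + 241188)*(-412635 + 149*(1 + 322*(4 - 125))) = 33865*(-412635 + 149*(1 + 322*(-121))) = 33865*(-412635 + 149*(1 - 38962)) = 33865*(-412635 + 149*(-38961)) = 33865*(-412635 - 5805189) = 33865*(-6217824) = -210566609760)
(489*1323)/k = (489*1323)/(-210566609760) = 646947*(-1/210566609760) = -215649/70188869920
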